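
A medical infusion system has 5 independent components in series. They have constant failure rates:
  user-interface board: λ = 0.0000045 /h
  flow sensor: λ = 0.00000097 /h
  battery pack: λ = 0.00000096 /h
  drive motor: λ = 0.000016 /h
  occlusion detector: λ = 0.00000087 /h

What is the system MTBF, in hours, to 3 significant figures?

42900

Series of exponential components: λ_sys = Σ λ_i
λ_sys = 0.0000045 + 0.00000097 + 0.00000096 + 0.000016 + 0.00000087 = 2.3300e-05 /h
MTBF = 1 / λ_sys = 42900 h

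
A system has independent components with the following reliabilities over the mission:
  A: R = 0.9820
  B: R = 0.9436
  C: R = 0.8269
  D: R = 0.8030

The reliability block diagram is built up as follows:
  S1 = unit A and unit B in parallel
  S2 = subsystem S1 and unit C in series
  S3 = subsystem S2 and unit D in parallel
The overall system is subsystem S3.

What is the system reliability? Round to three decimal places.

0.966

Parallel (A and B): 1 − (1 − 0.98200)(1 − 0.94360) = 0.99898
Series ([0.99898] and C): 0.99898 × 0.82690 = 0.82606
Parallel ([0.82606] and D): 1 − (1 − 0.82606)(1 − 0.80300) = 0.966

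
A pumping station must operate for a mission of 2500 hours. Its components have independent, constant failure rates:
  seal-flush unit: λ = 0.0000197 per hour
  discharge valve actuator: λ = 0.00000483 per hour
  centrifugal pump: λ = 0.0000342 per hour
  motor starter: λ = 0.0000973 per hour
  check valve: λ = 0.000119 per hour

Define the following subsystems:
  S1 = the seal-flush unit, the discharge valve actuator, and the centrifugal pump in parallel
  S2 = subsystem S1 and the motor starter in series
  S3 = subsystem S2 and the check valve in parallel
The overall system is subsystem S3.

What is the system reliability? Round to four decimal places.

0.9444

R(seal-flush unit) = exp(−0.0000197 × 2500) = 0.951943
R(discharge valve actuator) = exp(−0.00000483 × 2500) = 0.987998
R(centrifugal pump) = exp(−0.0000342 × 2500) = 0.918053
R(motor starter) = exp(−0.0000973 × 2500) = 0.784075
R(check valve) = exp(−0.000119 × 2500) = 0.742673
Parallel (seal-flush unit, discharge valve actuator, and centrifugal pump): 1 − (1 − 0.951943)(1 − 0.987998)(1 − 0.918053) = 0.999953
Series ([0.999953] and motor starter): 0.999953 × 0.784075 = 0.784038
Parallel ([0.784038] and check valve): 1 − (1 − 0.784038)(1 − 0.742673) = 0.9444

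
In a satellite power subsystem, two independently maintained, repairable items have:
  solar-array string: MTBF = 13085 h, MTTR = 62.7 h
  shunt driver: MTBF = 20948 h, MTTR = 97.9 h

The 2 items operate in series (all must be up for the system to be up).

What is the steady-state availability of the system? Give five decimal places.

A(solar-array string) = MTBF/(MTBF+MTTR) = 13085/(13085+62.7) = 0.995231
A(shunt driver) = MTBF/(MTBF+MTTR) = 20948/(20948+97.9) = 0.995348
Series availability: 0.995231 × 0.995348 = 0.99060

0.99060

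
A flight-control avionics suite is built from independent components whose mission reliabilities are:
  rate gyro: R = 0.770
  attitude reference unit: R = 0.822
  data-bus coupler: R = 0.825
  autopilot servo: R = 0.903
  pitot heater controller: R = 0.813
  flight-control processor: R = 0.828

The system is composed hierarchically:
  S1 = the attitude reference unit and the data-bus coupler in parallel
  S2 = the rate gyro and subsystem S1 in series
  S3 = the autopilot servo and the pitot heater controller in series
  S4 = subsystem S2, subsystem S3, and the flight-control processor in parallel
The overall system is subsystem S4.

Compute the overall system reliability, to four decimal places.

Parallel (attitude reference unit and data-bus coupler): 1 − (1 − 0.822000)(1 − 0.825000) = 0.968850
Series (rate gyro and [0.968850]): 0.770000 × 0.968850 = 0.746015
Series (autopilot servo and pitot heater controller): 0.903000 × 0.813000 = 0.734139
Parallel ([0.746015], [0.734139], and flight-control processor): 1 − (1 − 0.746015)(1 − 0.734139)(1 − 0.828000) = 0.9884

0.9884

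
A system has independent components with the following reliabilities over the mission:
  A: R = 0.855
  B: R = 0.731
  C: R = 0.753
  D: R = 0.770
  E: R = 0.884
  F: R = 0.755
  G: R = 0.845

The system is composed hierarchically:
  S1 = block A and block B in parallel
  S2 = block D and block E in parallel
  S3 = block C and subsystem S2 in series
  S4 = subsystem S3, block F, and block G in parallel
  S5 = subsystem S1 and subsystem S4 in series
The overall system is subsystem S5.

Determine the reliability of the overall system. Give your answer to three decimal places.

Parallel (A and B): 1 − (1 − 0.85500)(1 − 0.73100) = 0.96100
Parallel (D and E): 1 − (1 − 0.77000)(1 − 0.88400) = 0.97332
Series (C and [0.97332]): 0.75300 × 0.97332 = 0.73291
Parallel ([0.73291], F, and G): 1 − (1 − 0.73291)(1 − 0.75500)(1 − 0.84500) = 0.98986
Series ([0.96100] and [0.98986]): 0.96100 × 0.98986 = 0.951

0.951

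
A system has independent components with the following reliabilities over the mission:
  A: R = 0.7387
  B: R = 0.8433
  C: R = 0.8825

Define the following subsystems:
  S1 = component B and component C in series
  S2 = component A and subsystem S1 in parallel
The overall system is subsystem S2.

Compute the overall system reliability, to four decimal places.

Series (B and C): 0.843300 × 0.882500 = 0.744212
Parallel (A and [0.744212]): 1 − (1 − 0.738700)(1 − 0.744212) = 0.9332

0.9332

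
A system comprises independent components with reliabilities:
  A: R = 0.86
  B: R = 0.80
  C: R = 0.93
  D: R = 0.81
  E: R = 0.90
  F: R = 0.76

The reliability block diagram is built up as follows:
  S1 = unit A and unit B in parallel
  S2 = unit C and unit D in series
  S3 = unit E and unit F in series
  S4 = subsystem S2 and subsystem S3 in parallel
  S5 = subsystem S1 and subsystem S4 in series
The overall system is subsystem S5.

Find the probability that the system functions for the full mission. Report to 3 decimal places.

Parallel (A and B): 1 − (1 − 0.86000)(1 − 0.80000) = 0.97200
Series (C and D): 0.93000 × 0.81000 = 0.75330
Series (E and F): 0.90000 × 0.76000 = 0.68400
Parallel ([0.75330] and [0.68400]): 1 − (1 − 0.75330)(1 − 0.68400) = 0.92204
Series ([0.97200] and [0.92204]): 0.97200 × 0.92204 = 0.896

0.896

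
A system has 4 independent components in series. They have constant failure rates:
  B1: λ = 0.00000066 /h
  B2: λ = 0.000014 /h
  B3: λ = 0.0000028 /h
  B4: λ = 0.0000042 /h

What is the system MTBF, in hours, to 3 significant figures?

Series of exponential components: λ_sys = Σ λ_i
λ_sys = 0.00000066 + 0.000014 + 0.0000028 + 0.0000042 = 2.1660e-05 /h
MTBF = 1 / λ_sys = 46200 h

46200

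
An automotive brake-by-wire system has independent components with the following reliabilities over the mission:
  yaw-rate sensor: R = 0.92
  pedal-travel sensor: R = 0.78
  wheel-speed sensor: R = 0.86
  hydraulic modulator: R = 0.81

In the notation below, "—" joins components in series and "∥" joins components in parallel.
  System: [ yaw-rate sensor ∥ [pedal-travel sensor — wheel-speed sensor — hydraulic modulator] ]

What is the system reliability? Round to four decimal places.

0.9635

Series (pedal-travel sensor, wheel-speed sensor, and hydraulic modulator): 0.780000 × 0.860000 × 0.810000 = 0.543348
Parallel (yaw-rate sensor and [0.543348]): 1 − (1 − 0.920000)(1 − 0.543348) = 0.9635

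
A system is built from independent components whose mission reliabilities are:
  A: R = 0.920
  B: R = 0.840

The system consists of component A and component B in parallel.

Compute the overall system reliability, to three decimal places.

Parallel (A and B): 1 − (1 − 0.92000)(1 − 0.84000) = 0.987

0.987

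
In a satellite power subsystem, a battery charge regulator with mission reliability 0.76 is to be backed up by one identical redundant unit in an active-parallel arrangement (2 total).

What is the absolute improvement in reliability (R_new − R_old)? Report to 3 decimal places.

R_before = 0.76
R_after = 1 − (1 − 0.76)^2 = 0.942
ΔR = 0.942 − 0.76 = 0.182

0.182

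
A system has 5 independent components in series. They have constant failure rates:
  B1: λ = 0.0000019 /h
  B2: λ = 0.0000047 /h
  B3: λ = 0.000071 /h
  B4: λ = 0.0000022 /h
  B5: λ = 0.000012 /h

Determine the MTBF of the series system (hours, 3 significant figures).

Series of exponential components: λ_sys = Σ λ_i
λ_sys = 0.0000019 + 0.0000047 + 0.000071 + 0.0000022 + 0.000012 = 9.1800e-05 /h
MTBF = 1 / λ_sys = 10900 h

10900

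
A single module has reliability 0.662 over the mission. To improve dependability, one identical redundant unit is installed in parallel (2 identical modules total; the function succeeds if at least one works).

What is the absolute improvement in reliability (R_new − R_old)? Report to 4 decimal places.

0.2238

R_before = 0.662
R_after = 1 − (1 − 0.662)^2 = 0.8858
ΔR = 0.8858 − 0.662 = 0.2238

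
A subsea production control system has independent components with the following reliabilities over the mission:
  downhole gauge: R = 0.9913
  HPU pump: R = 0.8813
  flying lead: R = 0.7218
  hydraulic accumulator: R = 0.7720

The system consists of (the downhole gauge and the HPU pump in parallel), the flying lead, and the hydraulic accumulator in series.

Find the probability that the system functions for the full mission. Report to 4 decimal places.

0.5567

Parallel (downhole gauge and HPU pump): 1 − (1 − 0.991300)(1 − 0.881300) = 0.998967
Series ([0.998967], flying lead, and hydraulic accumulator): 0.998967 × 0.721800 × 0.772000 = 0.5567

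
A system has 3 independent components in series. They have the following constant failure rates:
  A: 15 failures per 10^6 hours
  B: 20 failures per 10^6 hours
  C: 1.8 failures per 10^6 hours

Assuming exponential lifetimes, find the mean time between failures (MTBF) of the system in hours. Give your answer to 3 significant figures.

Series of exponential components: λ_sys = Σ λ_i
λ_sys = 0.000015 + 0.000020 + 0.0000018 = 3.6800e-05 /h
MTBF = 1 / λ_sys = 27200 h

27200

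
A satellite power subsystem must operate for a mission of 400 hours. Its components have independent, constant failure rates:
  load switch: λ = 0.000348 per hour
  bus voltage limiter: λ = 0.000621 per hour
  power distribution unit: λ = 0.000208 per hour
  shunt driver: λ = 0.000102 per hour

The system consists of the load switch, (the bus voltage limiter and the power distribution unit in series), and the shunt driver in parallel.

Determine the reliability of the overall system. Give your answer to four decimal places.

R(load switch) = exp(−0.000348 × 400) = 0.870054
R(bus voltage limiter) = exp(−0.000621 × 400) = 0.780048
R(power distribution unit) = exp(−0.000208 × 400) = 0.920167
R(shunt driver) = exp(−0.000102 × 400) = 0.960021
Series (bus voltage limiter and power distribution unit): 0.780048 × 0.920167 = 0.717774
Parallel (load switch, [0.717774], and shunt driver): 1 − (1 − 0.870054)(1 − 0.717774)(1 − 0.960021) = 0.9985

0.9985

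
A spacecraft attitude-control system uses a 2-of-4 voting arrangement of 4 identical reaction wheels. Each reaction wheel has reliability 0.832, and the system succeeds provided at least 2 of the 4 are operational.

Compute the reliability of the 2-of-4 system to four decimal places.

0.9834

R = Σ_{i=2}^{4} C(4,i) p^i (1−p)^{4−i} with p = 0.832
C(4,2)·0.832^2·0.168^2 = 0.117224
C(4,3)·0.832^3·0.168^1 = 0.387025
C(4,4)·0.832^4·0.168^0 = 0.479174
Sum = 0.9834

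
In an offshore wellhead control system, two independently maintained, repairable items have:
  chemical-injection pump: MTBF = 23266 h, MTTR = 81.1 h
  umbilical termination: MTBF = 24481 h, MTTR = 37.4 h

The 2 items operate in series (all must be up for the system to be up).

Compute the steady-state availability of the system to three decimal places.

0.995

A(chemical-injection pump) = MTBF/(MTBF+MTTR) = 23266/(23266+81.1) = 0.996526
A(umbilical termination) = MTBF/(MTBF+MTTR) = 24481/(24481+37.4) = 0.998475
Series availability: 0.996526 × 0.998475 = 0.995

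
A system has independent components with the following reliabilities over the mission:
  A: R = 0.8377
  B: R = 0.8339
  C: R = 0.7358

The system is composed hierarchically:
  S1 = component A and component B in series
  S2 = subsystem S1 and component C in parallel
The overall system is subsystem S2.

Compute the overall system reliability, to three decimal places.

Series (A and B): 0.83770 × 0.83390 = 0.69856
Parallel ([0.69856] and C): 1 − (1 − 0.69856)(1 − 0.73580) = 0.920

0.920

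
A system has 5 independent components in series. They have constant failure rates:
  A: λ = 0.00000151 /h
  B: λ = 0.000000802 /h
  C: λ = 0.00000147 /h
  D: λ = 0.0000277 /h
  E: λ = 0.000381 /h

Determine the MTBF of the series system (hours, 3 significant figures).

2420

Series of exponential components: λ_sys = Σ λ_i
λ_sys = 0.00000151 + 0.000000802 + 0.00000147 + 0.0000277 + 0.000381 = 4.1248e-04 /h
MTBF = 1 / λ_sys = 2420 h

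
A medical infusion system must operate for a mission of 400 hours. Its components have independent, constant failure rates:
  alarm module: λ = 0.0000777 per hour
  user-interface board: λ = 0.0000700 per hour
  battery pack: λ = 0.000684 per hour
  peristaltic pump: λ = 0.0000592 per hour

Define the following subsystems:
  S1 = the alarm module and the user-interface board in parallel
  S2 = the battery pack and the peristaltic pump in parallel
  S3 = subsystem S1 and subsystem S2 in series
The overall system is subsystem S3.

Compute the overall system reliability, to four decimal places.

0.9936

R(alarm module) = exp(−0.0000777 × 400) = 0.969398
R(user-interface board) = exp(−0.0000700 × 400) = 0.972388
R(battery pack) = exp(−0.000684 × 400) = 0.760636
R(peristaltic pump) = exp(−0.0000592 × 400) = 0.976598
Parallel (alarm module and user-interface board): 1 − (1 − 0.969398)(1 − 0.972388) = 0.999155
Parallel (battery pack and peristaltic pump): 1 − (1 − 0.760636)(1 − 0.976598) = 0.994398
Series ([0.999155] and [0.994398]): 0.999155 × 0.994398 = 0.9936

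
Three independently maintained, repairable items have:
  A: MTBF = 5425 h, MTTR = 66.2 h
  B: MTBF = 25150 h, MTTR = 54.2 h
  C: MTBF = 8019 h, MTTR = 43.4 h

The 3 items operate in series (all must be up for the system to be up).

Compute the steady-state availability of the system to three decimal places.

0.981

A(A) = MTBF/(MTBF+MTTR) = 5425/(5425+66.2) = 0.987944
A(B) = MTBF/(MTBF+MTTR) = 25150/(25150+54.2) = 0.997850
A(C) = MTBF/(MTBF+MTTR) = 8019/(8019+43.4) = 0.994617
Series availability: 0.987944 × 0.997850 × 0.994617 = 0.981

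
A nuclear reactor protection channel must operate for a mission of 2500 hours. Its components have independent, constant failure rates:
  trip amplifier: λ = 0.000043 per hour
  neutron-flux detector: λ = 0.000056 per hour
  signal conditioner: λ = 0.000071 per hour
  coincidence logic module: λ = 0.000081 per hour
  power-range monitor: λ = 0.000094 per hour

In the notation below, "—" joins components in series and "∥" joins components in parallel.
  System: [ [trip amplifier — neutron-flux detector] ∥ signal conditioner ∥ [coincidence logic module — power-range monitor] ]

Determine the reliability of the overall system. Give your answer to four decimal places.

0.9874

R(trip amplifier) = exp(−0.000043 × 2500) = 0.898077
R(neutron-flux detector) = exp(−0.000056 × 2500) = 0.869358
R(signal conditioner) = exp(−0.000071 × 2500) = 0.837361
R(coincidence logic module) = exp(−0.000081 × 2500) = 0.816686
R(power-range monitor) = exp(−0.000094 × 2500) = 0.790571
Series (trip amplifier and neutron-flux detector): 0.898077 × 0.869358 = 0.780750
Series (coincidence logic module and power-range monitor): 0.816686 × 0.790571 = 0.645648
Parallel ([0.780750], signal conditioner, and [0.645648]): 1 − (1 − 0.780750)(1 − 0.837361)(1 − 0.645648) = 0.9874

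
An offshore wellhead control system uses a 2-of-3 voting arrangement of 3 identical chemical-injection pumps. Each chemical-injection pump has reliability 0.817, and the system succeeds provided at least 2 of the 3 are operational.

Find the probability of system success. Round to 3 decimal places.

0.912

R = Σ_{i=2}^{3} C(3,i) p^i (1−p)^{3−i} with p = 0.817
C(3,2)·0.817^2·0.183^1 = 0.36645
C(3,3)·0.817^3·0.183^0 = 0.54534
Sum = 0.912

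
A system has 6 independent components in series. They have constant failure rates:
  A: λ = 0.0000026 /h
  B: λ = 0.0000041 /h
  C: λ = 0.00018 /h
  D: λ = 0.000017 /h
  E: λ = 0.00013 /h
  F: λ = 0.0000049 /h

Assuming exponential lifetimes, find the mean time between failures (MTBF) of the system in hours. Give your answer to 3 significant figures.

2950

Series of exponential components: λ_sys = Σ λ_i
λ_sys = 0.0000026 + 0.0000041 + 0.00018 + 0.000017 + 0.00013 + 0.0000049 = 3.3860e-04 /h
MTBF = 1 / λ_sys = 2950 h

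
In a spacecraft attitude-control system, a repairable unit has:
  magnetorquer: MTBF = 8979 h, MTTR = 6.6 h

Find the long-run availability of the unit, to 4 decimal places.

0.9993

A(magnetorquer) = MTBF/(MTBF+MTTR) = 8979/(8979+6.6) = 0.9993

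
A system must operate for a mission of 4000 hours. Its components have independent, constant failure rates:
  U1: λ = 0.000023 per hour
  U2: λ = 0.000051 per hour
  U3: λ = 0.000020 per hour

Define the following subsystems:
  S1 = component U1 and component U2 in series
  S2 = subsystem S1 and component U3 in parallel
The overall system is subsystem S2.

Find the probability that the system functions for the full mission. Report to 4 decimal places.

R(U1) = exp(−0.000023 × 4000) = 0.912105
R(U2) = exp(−0.000051 × 4000) = 0.815462
R(U3) = exp(−0.000020 × 4000) = 0.923116
Series (U1 and U2): 0.912105 × 0.815462 = 0.743787
Parallel ([0.743787] and U3): 1 − (1 − 0.743787)(1 − 0.923116) = 0.9803

0.9803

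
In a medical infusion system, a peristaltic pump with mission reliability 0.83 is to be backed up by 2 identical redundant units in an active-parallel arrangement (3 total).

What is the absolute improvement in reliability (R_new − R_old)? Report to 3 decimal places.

R_before = 0.83
R_after = 1 − (1 − 0.83)^3 = 0.995
ΔR = 0.995 − 0.83 = 0.165

0.165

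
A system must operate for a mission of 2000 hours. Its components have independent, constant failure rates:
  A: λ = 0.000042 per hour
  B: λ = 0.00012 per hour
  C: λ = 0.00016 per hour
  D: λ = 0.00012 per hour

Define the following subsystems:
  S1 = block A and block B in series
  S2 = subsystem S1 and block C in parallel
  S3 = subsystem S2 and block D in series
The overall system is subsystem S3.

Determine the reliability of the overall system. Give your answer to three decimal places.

0.727

R(A) = exp(−0.000042 × 2000) = 0.91943
R(B) = exp(−0.00012 × 2000) = 0.78663
R(C) = exp(−0.00016 × 2000) = 0.72615
R(D) = exp(−0.00012 × 2000) = 0.78663
Series (A and B): 0.91943 × 0.78663 = 0.72325
Parallel ([0.72325] and C): 1 − (1 − 0.72325)(1 − 0.72615) = 0.92421
Series ([0.92421] and D): 0.92421 × 0.78663 = 0.727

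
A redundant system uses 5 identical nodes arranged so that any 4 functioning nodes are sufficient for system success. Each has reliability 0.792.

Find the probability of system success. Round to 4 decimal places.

0.7208

R = Σ_{i=4}^{5} C(5,i) p^i (1−p)^{5−i} with p = 0.792
C(5,4)·0.792^4·0.208^1 = 0.409199
C(5,5)·0.792^5·0.208^0 = 0.311620
Sum = 0.7208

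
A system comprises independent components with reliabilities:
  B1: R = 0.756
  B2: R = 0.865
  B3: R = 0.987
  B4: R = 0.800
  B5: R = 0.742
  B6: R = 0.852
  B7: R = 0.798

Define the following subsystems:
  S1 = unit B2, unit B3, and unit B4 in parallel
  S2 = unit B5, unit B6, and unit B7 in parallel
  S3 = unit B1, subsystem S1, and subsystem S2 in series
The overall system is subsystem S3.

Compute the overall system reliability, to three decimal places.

Parallel (B2, B3, and B4): 1 − (1 − 0.86500)(1 − 0.98700)(1 − 0.80000) = 0.99965
Parallel (B5, B6, and B7): 1 − (1 − 0.74200)(1 − 0.85200)(1 − 0.79800) = 0.99229
Series (B1, [0.99965], and [0.99229]): 0.75600 × 0.99965 × 0.99229 = 0.750

0.750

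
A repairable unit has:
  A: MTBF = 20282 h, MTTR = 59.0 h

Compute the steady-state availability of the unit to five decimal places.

A(A) = MTBF/(MTBF+MTTR) = 20282/(20282+59.0) = 0.99710

0.99710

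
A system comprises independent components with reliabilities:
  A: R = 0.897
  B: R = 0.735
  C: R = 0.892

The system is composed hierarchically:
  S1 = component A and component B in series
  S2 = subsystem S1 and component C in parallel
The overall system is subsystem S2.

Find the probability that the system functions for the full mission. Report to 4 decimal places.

0.9632

Series (A and B): 0.897000 × 0.735000 = 0.659295
Parallel ([0.659295] and C): 1 − (1 − 0.659295)(1 − 0.892000) = 0.9632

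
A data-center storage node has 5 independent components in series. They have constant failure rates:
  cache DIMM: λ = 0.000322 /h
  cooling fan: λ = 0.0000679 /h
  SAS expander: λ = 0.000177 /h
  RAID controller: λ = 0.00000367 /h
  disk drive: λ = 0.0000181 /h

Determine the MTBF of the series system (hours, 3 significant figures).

1700

Series of exponential components: λ_sys = Σ λ_i
λ_sys = 0.000322 + 0.0000679 + 0.000177 + 0.00000367 + 0.0000181 = 5.8867e-04 /h
MTBF = 1 / λ_sys = 1700 h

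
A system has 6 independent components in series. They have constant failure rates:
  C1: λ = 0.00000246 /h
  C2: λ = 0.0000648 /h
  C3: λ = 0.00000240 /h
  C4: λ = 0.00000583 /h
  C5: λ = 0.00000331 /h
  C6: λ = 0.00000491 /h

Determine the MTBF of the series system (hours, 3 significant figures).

11900

Series of exponential components: λ_sys = Σ λ_i
λ_sys = 0.00000246 + 0.0000648 + 0.00000240 + 0.00000583 + 0.00000331 + 0.00000491 = 8.3710e-05 /h
MTBF = 1 / λ_sys = 11900 h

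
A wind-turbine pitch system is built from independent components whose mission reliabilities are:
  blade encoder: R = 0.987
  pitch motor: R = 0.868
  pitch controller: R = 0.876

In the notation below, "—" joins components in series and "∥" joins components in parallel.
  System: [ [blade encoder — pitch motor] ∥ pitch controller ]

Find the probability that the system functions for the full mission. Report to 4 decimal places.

Series (blade encoder and pitch motor): 0.987000 × 0.868000 = 0.856716
Parallel ([0.856716] and pitch controller): 1 − (1 − 0.856716)(1 − 0.876000) = 0.9822

0.9822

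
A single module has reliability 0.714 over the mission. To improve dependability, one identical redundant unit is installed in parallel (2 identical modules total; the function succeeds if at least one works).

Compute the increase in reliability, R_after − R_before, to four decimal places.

0.2042

R_before = 0.714
R_after = 1 − (1 − 0.714)^2 = 0.9182
ΔR = 0.9182 − 0.714 = 0.2042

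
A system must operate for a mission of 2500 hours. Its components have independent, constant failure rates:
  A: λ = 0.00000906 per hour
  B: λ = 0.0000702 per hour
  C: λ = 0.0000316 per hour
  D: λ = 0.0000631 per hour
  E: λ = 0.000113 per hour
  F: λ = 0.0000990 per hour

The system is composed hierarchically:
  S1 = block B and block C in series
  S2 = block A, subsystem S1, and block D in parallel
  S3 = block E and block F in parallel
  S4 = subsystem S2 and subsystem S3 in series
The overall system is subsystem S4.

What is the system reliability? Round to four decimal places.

R(A) = exp(−0.00000906 × 2500) = 0.977605
R(B) = exp(−0.0000702 × 2500) = 0.839037
R(C) = exp(−0.0000316 × 2500) = 0.924040
R(D) = exp(−0.0000631 × 2500) = 0.854063
R(E) = exp(−0.000113 × 2500) = 0.753897
R(F) = exp(−0.0000990 × 2500) = 0.780750
Series (B and C): 0.839037 × 0.924040 = 0.775304
Parallel (A, [0.775304], and D): 1 − (1 − 0.977605)(1 − 0.775304)(1 − 0.854063) = 0.999266
Parallel (E and F): 1 − (1 − 0.753897)(1 − 0.780750) = 0.946042
Series ([0.999266] and [0.946042]): 0.999266 × 0.946042 = 0.9453

0.9453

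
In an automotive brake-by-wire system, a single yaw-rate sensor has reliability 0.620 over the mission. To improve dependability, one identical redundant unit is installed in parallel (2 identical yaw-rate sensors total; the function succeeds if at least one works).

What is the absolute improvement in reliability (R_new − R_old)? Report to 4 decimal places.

R_before = 0.620
R_after = 1 − (1 − 0.620)^2 = 0.8556
ΔR = 0.8556 − 0.620 = 0.2356

0.2356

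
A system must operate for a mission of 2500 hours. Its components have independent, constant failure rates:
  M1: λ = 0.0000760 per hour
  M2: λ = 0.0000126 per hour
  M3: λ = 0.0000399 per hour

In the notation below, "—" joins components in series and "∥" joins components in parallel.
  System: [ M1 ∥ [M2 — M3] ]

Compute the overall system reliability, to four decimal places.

R(M1) = exp(−0.0000760 × 2500) = 0.826959
R(M2) = exp(−0.0000126 × 2500) = 0.968991
R(M3) = exp(−0.0000399 × 2500) = 0.905064
Series (M2 and M3): 0.968991 × 0.905064 = 0.876999
Parallel (M1 and [0.876999]): 1 − (1 − 0.826959)(1 − 0.876999) = 0.9787

0.9787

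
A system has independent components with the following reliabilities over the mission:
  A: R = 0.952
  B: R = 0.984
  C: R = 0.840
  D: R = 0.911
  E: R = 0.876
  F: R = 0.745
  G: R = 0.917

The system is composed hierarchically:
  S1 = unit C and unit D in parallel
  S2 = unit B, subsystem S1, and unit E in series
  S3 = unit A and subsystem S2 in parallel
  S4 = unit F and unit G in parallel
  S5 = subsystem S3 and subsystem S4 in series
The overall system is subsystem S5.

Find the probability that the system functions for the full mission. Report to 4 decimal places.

Parallel (C and D): 1 − (1 − 0.840000)(1 − 0.911000) = 0.985760
Series (B, [0.985760], and E): 0.984000 × 0.985760 × 0.876000 = 0.849709
Parallel (A and [0.849709]): 1 − (1 − 0.952000)(1 − 0.849709) = 0.992786
Parallel (F and G): 1 − (1 − 0.745000)(1 − 0.917000) = 0.978835
Series ([0.992786] and [0.978835]): 0.992786 × 0.978835 = 0.9718

0.9718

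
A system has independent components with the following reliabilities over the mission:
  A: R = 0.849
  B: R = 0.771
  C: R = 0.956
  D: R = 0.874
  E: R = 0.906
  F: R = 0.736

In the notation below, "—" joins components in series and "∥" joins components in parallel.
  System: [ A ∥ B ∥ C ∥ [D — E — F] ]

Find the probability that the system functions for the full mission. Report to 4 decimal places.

0.9994

Series (D, E, and F): 0.874000 × 0.906000 × 0.736000 = 0.582797
Parallel (A, B, C, and [0.582797]): 1 − (1 − 0.849000)(1 − 0.771000)(1 − 0.956000)(1 − 0.582797) = 0.9994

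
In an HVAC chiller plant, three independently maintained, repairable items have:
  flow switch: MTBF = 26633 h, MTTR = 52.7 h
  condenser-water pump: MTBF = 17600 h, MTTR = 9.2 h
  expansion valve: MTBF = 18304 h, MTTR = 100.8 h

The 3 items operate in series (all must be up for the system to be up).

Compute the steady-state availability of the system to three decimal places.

0.992

A(flow switch) = MTBF/(MTBF+MTTR) = 26633/(26633+52.7) = 0.998025
A(condenser-water pump) = MTBF/(MTBF+MTTR) = 17600/(17600+9.2) = 0.999478
A(expansion valve) = MTBF/(MTBF+MTTR) = 18304/(18304+100.8) = 0.994523
Series availability: 0.998025 × 0.999478 × 0.994523 = 0.992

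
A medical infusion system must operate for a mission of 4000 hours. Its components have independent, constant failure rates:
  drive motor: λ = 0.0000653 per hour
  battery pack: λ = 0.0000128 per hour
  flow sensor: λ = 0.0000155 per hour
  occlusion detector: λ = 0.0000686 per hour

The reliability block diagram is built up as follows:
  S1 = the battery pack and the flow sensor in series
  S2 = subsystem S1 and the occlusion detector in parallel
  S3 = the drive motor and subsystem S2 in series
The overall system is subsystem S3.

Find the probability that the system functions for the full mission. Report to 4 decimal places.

0.7503

R(drive motor) = exp(−0.0000653 × 4000) = 0.770127
R(battery pack) = exp(−0.0000128 × 4000) = 0.950089
R(flow sensor) = exp(−0.0000155 × 4000) = 0.939883
R(occlusion detector) = exp(−0.0000686 × 4000) = 0.760028
Series (battery pack and flow sensor): 0.950089 × 0.939883 = 0.892972
Parallel ([0.892972] and occlusion detector): 1 − (1 − 0.892972)(1 − 0.760028) = 0.974316
Series (drive motor and [0.974316]): 0.770127 × 0.974316 = 0.7503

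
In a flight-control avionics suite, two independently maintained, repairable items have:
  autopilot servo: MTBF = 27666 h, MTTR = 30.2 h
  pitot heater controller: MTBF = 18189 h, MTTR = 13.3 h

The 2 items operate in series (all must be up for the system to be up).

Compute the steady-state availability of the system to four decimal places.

0.9982

A(autopilot servo) = MTBF/(MTBF+MTTR) = 27666/(27666+30.2) = 0.998910
A(pitot heater controller) = MTBF/(MTBF+MTTR) = 18189/(18189+13.3) = 0.999269
Series availability: 0.998910 × 0.999269 = 0.9982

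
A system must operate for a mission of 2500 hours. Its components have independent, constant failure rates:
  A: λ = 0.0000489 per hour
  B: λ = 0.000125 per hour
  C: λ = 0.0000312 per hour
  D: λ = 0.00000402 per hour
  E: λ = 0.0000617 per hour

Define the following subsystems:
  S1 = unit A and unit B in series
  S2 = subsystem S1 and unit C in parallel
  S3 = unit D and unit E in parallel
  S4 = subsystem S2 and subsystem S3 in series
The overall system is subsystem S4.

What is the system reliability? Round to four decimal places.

R(A) = exp(−0.0000489 × 2500) = 0.884927
R(B) = exp(−0.000125 × 2500) = 0.731616
R(C) = exp(−0.0000312 × 2500) = 0.924964
R(D) = exp(−0.00000402 × 2500) = 0.990000
R(E) = exp(−0.0000617 × 2500) = 0.857058
Series (A and B): 0.884927 × 0.731616 = 0.647427
Parallel ([0.647427] and C): 1 − (1 − 0.647427)(1 − 0.924964) = 0.973544
Parallel (D and E): 1 − (1 − 0.990000)(1 − 0.857058) = 0.998571
Series ([0.973544] and [0.998571]): 0.973544 × 0.998571 = 0.9722

0.9722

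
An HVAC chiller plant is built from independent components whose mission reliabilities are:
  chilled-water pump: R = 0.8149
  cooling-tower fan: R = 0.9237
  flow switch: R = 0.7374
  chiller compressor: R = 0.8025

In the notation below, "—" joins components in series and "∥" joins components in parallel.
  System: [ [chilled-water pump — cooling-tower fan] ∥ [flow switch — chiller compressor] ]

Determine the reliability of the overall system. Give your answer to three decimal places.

Series (chilled-water pump and cooling-tower fan): 0.81490 × 0.92370 = 0.75272
Series (flow switch and chiller compressor): 0.73740 × 0.80250 = 0.59176
Parallel ([0.75272] and [0.59176]): 1 − (1 − 0.75272)(1 − 0.59176) = 0.899

0.899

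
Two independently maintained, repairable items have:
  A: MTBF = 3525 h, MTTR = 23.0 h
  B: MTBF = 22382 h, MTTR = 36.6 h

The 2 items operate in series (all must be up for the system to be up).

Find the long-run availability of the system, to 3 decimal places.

A(A) = MTBF/(MTBF+MTTR) = 3525/(3525+23.0) = 0.993517
A(B) = MTBF/(MTBF+MTTR) = 22382/(22382+36.6) = 0.998367
Series availability: 0.993517 × 0.998367 = 0.992

0.992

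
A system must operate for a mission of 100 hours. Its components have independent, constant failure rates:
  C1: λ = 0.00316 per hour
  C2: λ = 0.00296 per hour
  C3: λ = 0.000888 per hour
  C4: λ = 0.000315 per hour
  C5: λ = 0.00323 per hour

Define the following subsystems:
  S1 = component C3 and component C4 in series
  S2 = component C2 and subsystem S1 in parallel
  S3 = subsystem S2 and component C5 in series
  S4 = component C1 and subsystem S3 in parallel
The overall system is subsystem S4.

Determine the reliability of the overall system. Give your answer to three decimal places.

0.920

R(C1) = exp(−0.00316 × 100) = 0.72906
R(C2) = exp(−0.00296 × 100) = 0.74379
R(C3) = exp(−0.000888 × 100) = 0.91503
R(C4) = exp(−0.000315 × 100) = 0.96899
R(C5) = exp(−0.00323 × 100) = 0.72397
Series (C3 and C4): 0.91503 × 0.96899 = 0.88665
Parallel (C2 and [0.88665]): 1 − (1 − 0.74379)(1 − 0.88665) = 0.97096
Series ([0.97096] and C5): 0.97096 × 0.72397 = 0.70295
Parallel (C1 and [0.70295]): 1 − (1 − 0.72906)(1 − 0.70295) = 0.920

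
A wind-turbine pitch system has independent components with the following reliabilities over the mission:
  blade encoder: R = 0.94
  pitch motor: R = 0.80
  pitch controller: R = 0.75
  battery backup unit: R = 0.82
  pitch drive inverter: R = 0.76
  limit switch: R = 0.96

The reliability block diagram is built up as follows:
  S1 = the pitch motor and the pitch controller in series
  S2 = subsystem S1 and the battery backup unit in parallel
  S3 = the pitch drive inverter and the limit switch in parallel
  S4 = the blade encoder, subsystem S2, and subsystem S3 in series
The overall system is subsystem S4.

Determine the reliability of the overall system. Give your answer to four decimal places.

Series (pitch motor and pitch controller): 0.800000 × 0.750000 = 0.600000
Parallel ([0.600000] and battery backup unit): 1 − (1 − 0.600000)(1 − 0.820000) = 0.928000
Parallel (pitch drive inverter and limit switch): 1 − (1 − 0.760000)(1 − 0.960000) = 0.990400
Series (blade encoder, [0.928000], and [0.990400]): 0.940000 × 0.928000 × 0.990400 = 0.8639

0.8639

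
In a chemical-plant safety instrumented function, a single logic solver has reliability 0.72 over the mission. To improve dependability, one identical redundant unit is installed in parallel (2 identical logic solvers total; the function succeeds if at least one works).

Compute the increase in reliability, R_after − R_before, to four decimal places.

R_before = 0.72
R_after = 1 − (1 − 0.72)^2 = 0.9216
ΔR = 0.9216 − 0.72 = 0.2016

0.2016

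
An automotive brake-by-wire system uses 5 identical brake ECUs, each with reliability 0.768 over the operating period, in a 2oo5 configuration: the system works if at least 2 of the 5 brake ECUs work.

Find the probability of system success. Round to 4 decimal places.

R = Σ_{i=2}^{5} C(5,i) p^i (1−p)^{5−i} with p = 0.768
C(5,2)·0.768^2·0.232^3 = 0.073652
C(5,3)·0.768^3·0.232^2 = 0.243815
C(5,4)·0.768^4·0.232^1 = 0.403555
C(5,5)·0.768^5·0.232^0 = 0.267181
Sum = 0.9882

0.9882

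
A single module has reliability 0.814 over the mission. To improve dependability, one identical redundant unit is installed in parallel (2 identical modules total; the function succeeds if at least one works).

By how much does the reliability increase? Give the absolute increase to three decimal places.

0.151

R_before = 0.814
R_after = 1 − (1 − 0.814)^2 = 0.965
ΔR = 0.965 − 0.814 = 0.151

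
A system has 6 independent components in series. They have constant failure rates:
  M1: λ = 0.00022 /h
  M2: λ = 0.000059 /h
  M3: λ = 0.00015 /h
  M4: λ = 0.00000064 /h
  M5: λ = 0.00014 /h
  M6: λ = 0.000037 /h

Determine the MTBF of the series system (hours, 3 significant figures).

1650

Series of exponential components: λ_sys = Σ λ_i
λ_sys = 0.00022 + 0.000059 + 0.00015 + 0.00000064 + 0.00014 + 0.000037 = 6.0664e-04 /h
MTBF = 1 / λ_sys = 1650 h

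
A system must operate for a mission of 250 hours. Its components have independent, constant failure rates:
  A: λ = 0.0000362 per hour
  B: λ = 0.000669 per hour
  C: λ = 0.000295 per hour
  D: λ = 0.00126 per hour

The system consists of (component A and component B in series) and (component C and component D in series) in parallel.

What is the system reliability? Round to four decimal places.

0.9479

R(A) = exp(−0.0000362 × 250) = 0.990991
R(B) = exp(−0.000669 × 250) = 0.845988
R(C) = exp(−0.000295 × 250) = 0.928904
R(D) = exp(−0.00126 × 250) = 0.729789
Series (A and B): 0.990991 × 0.845988 = 0.838366
Series (C and D): 0.928904 × 0.729789 = 0.677904
Parallel ([0.838366] and [0.677904]): 1 − (1 − 0.838366)(1 − 0.677904) = 0.9479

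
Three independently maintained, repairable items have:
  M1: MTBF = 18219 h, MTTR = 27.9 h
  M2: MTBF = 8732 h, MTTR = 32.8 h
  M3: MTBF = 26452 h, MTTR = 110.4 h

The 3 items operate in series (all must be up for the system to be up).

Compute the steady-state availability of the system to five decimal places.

0.99060

A(M1) = MTBF/(MTBF+MTTR) = 18219/(18219+27.9) = 0.998471
A(M2) = MTBF/(MTBF+MTTR) = 8732/(8732+32.8) = 0.996258
A(M3) = MTBF/(MTBF+MTTR) = 26452/(26452+110.4) = 0.995844
Series availability: 0.998471 × 0.996258 × 0.995844 = 0.99060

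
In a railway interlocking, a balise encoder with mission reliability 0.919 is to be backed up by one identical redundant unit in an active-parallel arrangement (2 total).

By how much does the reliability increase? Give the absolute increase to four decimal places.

0.0744

R_before = 0.919
R_after = 1 − (1 − 0.919)^2 = 0.9934
ΔR = 0.9934 − 0.919 = 0.0744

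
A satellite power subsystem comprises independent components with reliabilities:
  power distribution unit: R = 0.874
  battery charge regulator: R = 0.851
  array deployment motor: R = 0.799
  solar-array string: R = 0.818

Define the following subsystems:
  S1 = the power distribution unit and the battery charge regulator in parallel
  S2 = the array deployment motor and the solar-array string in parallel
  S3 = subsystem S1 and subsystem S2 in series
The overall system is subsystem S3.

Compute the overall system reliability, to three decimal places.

Parallel (power distribution unit and battery charge regulator): 1 − (1 − 0.87400)(1 − 0.85100) = 0.98123
Parallel (array deployment motor and solar-array string): 1 − (1 − 0.79900)(1 − 0.81800) = 0.96342
Series ([0.98123] and [0.96342]): 0.98123 × 0.96342 = 0.945

0.945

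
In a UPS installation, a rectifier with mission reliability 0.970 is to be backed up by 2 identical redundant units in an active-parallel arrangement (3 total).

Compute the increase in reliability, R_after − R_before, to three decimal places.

0.030

R_before = 0.970
R_after = 1 − (1 − 0.970)^3 = 1.000
ΔR = 1.000 − 0.970 = 0.030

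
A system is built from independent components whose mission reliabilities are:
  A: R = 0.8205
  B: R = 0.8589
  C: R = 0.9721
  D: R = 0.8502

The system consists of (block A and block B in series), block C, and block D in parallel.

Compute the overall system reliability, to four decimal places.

Series (A and B): 0.820500 × 0.858900 = 0.704727
Parallel ([0.704727], C, and D): 1 − (1 − 0.704727)(1 − 0.972100)(1 − 0.850200) = 0.9988

0.9988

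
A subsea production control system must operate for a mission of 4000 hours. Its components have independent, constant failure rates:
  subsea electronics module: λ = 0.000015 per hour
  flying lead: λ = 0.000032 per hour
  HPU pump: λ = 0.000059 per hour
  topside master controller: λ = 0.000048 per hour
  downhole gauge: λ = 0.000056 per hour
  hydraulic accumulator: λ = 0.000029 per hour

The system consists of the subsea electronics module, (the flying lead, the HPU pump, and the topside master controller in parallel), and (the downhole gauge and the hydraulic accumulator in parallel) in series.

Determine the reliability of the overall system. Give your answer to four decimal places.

R(subsea electronics module) = exp(−0.000015 × 4000) = 0.941765
R(flying lead) = exp(−0.000032 × 4000) = 0.879853
R(HPU pump) = exp(−0.000059 × 4000) = 0.789781
R(topside master controller) = exp(−0.000048 × 4000) = 0.825307
R(downhole gauge) = exp(−0.000056 × 4000) = 0.799315
R(hydraulic accumulator) = exp(−0.000029 × 4000) = 0.890475
Parallel (flying lead, HPU pump, and topside master controller): 1 − (1 − 0.879853)(1 − 0.789781)(1 − 0.825307) = 0.995588
Parallel (downhole gauge and hydraulic accumulator): 1 − (1 − 0.799315)(1 − 0.890475) = 0.978020
Series (subsea electronics module, [0.995588], and [0.978020]): 0.941765 × 0.995588 × 0.978020 = 0.9170

0.9170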